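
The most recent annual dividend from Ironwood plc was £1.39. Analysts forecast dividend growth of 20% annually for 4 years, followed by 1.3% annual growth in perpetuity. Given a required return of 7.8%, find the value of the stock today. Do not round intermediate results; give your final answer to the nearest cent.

£40.58

D_1 = 1.66800
D_2 = 2.00160
D_3 = 2.40192
D_4 = 2.88230
Terminal value at year 4: TV = D_4×(1+g_2)/(r−g_2) = 2.91977/0.065 = 44.91960
P_0 = D_1/(1+r)^1 + D_2/(1+r)^2 + D_3/(1+r)^3 + D_4/(1+r)^4 + TV/(1+r)^4
    = 1.54731 + 1.72242 + 1.91735 + 2.13435 + 33.26296 = 40.58439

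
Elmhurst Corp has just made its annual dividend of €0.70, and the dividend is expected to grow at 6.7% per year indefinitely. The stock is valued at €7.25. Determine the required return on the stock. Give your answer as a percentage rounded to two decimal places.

17.00%

D₁ = €0.70 × 1.067 = €0.7469
P = D₁/(r − g) ⇒ r = D₁/P + g = €0.7469/€7.25 + 0.067 = 0.103021 + 0.067 = 0.170021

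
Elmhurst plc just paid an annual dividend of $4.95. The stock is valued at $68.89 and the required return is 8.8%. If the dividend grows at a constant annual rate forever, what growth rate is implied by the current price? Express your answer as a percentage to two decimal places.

P = D₀(1+g)/(r−g) ⇒ P(r−g) = D₀(1+g) ⇒ g(P+D₀) = P·r − D₀
g = (P·r − D₀)/(P + D₀) = ($68.89×0.088 − $4.95) / ($68.89 + $4.95) = 0.015064

1.51%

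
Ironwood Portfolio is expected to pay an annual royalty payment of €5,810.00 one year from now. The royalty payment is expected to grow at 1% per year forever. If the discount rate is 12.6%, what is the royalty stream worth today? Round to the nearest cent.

€50086.21

Growing perpetuity: P = D₁ / (r − g) = €5,810.0000 / (0.126 − 0.01) = €50,086.21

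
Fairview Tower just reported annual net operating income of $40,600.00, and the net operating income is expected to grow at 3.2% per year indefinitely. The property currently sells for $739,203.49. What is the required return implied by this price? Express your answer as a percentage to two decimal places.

8.87%

D₁ = $40,600.00 × 1.032 = $41,899.2000
P = D₁/(r − g) ⇒ r = D₁/P + g = $41,899.2000/$739,203.49 + 0.032 = 0.056682 + 0.032 = 0.088682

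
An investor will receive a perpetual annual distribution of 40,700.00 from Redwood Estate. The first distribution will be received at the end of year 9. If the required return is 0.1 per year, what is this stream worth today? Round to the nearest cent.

189868.50

Value at end of year 8: C / r = 40,700.00 / 0.1 = 407,000.0000
Discount to today: PV = 407,000.0000 / (1 + 0.1)^8 = 407,000.0000 / 2.143589 = 189,868.50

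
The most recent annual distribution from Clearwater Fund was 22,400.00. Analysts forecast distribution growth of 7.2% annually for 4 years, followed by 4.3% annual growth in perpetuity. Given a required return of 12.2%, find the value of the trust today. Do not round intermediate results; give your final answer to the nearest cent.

326493.83

D_1 = 24012.80000
D_2 = 25741.72160
D_3 = 27595.12556
D_4 = 29581.97460
Terminal value at year 4: TV = D_4×(1+g_2)/(r−g_2) = 30853.99950/0.079 = 390556.95573
P_0 = D_1/(1+r)^1 + D_2/(1+r)^2 + D_3/(1+r)^3 + D_4/(1+r)^4 + TV/(1+r)^4
    = 21401.78253 + 20448.04891 + 19536.81678 + 18666.19215 + 246440.99252 = 326493.83289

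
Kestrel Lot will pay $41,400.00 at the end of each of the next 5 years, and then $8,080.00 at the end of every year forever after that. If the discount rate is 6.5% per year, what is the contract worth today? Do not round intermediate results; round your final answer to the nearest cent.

PV of 5-year annuity: $41,400.00 × [1 − (1+0.065)^−5] / 0.065 = 172045.12874
Perpetuity value at year 5: $8,080.00 / 0.065 = 124307.69231
PV of perpetuity: 124307.69231 / (1+0.065)^5 = 90729.80245
Total PV = 172045.12874 + 90729.80245 = 262774.93119

$262774.93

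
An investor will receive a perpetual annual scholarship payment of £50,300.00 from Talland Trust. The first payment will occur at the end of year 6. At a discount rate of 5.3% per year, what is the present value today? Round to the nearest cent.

£733078.12

Value at end of year 5: C / r = £50,300.00 / 0.053 = £949,056.6038
Discount to today: PV = £949,056.6038 / (1 + 0.053)^5 = £949,056.6038 / 1.294619 = £733,078.12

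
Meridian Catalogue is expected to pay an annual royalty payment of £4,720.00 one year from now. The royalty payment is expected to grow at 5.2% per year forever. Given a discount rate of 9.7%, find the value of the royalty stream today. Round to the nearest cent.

£104888.89

Growing perpetuity: P = D₁ / (r − g) = £4,720.0000 / (0.097 − 0.052) = £104,888.89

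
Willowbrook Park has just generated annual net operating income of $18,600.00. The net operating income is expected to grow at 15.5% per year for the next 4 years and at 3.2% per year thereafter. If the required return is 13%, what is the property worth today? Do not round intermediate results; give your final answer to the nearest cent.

$292393.82

D_1 = 21483.00000
D_2 = 24812.86500
D_3 = 28658.85908
D_4 = 33100.98223
Terminal value at year 4: TV = D_4×(1+g_2)/(r−g_2) = 34160.21366/0.098 = 348573.60881
P_0 = D_1/(1+r)^1 + D_2/(1+r)^2 + D_3/(1+r)^3 + D_4/(1+r)^4 + TV/(1+r)^4
    = 19011.50442 + 19432.11293 + 19862.02693 + 20301.45231 + 213786.72226 = 292393.81885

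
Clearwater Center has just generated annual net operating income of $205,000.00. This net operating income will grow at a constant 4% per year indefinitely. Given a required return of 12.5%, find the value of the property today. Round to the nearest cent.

D₁ = D₀ × (1 + g) = $205,000.00 × 1.04 = $213,200.0000
Growing perpetuity: P = D₁ / (r − g) = $213,200.0000 / (0.125 − 0.04) = $2,508,235.29

$2508235.29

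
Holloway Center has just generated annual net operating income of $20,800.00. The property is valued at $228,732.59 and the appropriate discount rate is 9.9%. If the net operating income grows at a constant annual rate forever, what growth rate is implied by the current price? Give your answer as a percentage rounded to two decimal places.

P = D₀(1+g)/(r−g) ⇒ P(r−g) = D₀(1+g) ⇒ g(P+D₀) = P·r − D₀
g = (P·r − D₀)/(P + D₀) = ($228,732.59×0.099 − $20,800.00) / ($228,732.59 + $20,800.00) = 0.007392

0.74%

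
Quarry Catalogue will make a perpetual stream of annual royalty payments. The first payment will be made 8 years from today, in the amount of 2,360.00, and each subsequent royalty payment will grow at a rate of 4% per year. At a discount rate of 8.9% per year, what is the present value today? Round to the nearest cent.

26516.78

Value at end of year 7: C₁ / (r − g) = 2,360.00 / (0.089 − 0.04) = 48,163.2653
Discount to today: PV = 48,163.2653 / (1 + 0.089)^7 = 48,163.2653 / 1.816332 = 26,516.78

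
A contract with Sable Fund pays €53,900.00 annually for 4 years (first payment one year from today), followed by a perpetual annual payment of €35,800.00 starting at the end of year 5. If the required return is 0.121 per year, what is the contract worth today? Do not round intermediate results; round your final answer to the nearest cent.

PV of 4-year annuity: €53,900.00 × [1 − (1+0.121)^−4] / 0.121 = 163368.92741
Perpetuity value at year 4: €35,800.00 / 0.121 = 295867.76860
PV of perpetuity: 295867.76860 / (1+0.121)^4 = 187359.27877
Total PV = 163368.92741 + 187359.27877 = 350728.20619

€350728.21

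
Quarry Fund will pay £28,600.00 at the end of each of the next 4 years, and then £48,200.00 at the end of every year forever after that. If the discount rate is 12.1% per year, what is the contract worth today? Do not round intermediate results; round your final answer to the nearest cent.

£338940.22

PV of 4-year annuity: £28,600.00 × [1 − (1+0.121)^−4] / 0.121 = 86685.55332
Perpetuity value at year 4: £48,200.00 / 0.121 = 398347.10744
PV of perpetuity: 398347.10744 / (1+0.121)^4 = 252254.67142
Total PV = 86685.55332 + 252254.67142 = 338940.22474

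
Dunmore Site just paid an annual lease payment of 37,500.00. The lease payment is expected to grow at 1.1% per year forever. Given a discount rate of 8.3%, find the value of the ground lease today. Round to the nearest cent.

526562.50

D₁ = D₀ × (1 + g) = 37,500.00 × 1.011 = 37,912.5000
Growing perpetuity: P = D₁ / (r − g) = 37,912.5000 / (0.083 − 0.011) = 526,562.50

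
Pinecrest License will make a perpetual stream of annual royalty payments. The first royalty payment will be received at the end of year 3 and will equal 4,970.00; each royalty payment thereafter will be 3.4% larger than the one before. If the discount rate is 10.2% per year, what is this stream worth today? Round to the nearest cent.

60184.45

Value at end of year 2: C₁ / (r − g) = 4,970.00 / (0.102 − 0.034) = 73,088.2353
Discount to today: PV = 73,088.2353 / (1 + 0.102)^2 = 73,088.2353 / 1.214404 = 60,184.45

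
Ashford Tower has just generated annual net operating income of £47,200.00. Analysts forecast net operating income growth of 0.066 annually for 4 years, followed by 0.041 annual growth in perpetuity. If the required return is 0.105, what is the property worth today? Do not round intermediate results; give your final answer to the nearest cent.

£837674.15

D_1 = 50315.20000
D_2 = 53636.00320
D_3 = 57175.97941
D_4 = 60949.59405
Terminal value at year 4: TV = D_4×(1+g_2)/(r−g_2) = 63448.52741/0.064 = 991383.24076
P_0 = D_1/(1+r)^1 + D_2/(1+r)^2 + D_3/(1+r)^3 + D_4/(1+r)^4 + TV/(1+r)^4
    = 45534.11765 + 43927.03114 + 42376.66534 + 40881.01832 + 664955.31369 = 837674.14614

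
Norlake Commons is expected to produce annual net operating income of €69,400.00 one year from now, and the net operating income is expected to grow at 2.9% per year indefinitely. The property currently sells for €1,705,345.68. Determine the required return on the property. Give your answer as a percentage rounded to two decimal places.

6.97%

P = D₁/(r − g) ⇒ r = D₁/P + g = €69,400.0000/€1,705,345.68 + 0.029 = 0.040696 + 0.029 = 0.069696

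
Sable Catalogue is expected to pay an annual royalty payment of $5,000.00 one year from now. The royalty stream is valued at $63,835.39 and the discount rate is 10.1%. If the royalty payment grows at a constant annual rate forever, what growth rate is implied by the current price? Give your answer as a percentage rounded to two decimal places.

2.27%

P = D₁/(r−g) ⇒ g = r − D₁/P = 0.101 − $5,000.00/$63,835.39 = 0.022674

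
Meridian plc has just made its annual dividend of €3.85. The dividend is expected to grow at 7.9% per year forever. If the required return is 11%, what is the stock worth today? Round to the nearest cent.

D₁ = D₀ × (1 + g) = €3.85 × 1.079 = €4.1542
Growing perpetuity: P = D₁ / (r − g) = €4.1542 / (0.11 − 0.079) = €134.00

€134.00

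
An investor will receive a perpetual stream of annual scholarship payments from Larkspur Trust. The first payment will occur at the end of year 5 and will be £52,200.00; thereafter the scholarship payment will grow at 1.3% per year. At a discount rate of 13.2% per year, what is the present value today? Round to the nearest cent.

£267139.33

Value at end of year 4: C₁ / (r − g) = £52,200.00 / (0.132 − 0.013) = £438,655.4622
Discount to today: PV = £438,655.4622 / (1 + 0.132)^4 = £438,655.4622 / 1.642047 = £267,139.33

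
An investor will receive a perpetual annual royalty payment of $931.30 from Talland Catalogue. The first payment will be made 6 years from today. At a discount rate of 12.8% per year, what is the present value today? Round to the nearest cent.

$3984.14

Value at end of year 5: C / r = $931.30 / 0.128 = $7,275.7813
Discount to today: PV = $7,275.7813 / (1 + 0.128)^5 = $7,275.7813 / 1.826188 = $3,984.14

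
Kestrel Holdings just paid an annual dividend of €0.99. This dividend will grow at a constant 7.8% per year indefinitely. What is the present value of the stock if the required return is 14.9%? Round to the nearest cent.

D₁ = D₀ × (1 + g) = €0.99 × 1.078 = €1.0672
Growing perpetuity: P = D₁ / (r − g) = €1.0672 / (0.149 − 0.078) = €15.03

€15.03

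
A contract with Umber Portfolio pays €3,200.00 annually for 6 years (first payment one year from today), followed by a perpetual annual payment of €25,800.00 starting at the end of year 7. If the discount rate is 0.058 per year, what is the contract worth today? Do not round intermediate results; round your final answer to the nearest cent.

PV of 6-year annuity: €3,200.00 × [1 − (1+0.058)^−6] / 0.058 = 15834.80305
Perpetuity value at year 6: €25,800.00 / 0.058 = 444827.58621
PV of perpetuity: 444827.58621 / (1+0.058)^6 = 317159.48663
Total PV = 15834.80305 + 317159.48663 = 332994.28968

€332994.29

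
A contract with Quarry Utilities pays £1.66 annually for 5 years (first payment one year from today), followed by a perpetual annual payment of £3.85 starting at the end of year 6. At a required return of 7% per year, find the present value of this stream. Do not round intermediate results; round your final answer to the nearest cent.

PV of 5-year annuity: £1.66 × [1 − (1+0.07)^−5] / 0.07 = 6.80633
Perpetuity value at year 5: £3.85 / 0.07 = 55.00000
PV of perpetuity: 55.00000 / (1+0.07)^5 = 39.21424
Total PV = 6.80633 + 39.21424 = 46.02057

£46.02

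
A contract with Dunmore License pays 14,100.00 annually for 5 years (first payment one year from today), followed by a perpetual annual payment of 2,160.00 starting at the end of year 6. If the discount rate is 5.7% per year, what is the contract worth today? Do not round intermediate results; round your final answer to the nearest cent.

PV of 5-year annuity: 14,100.00 × [1 − (1+0.057)^−5] / 0.057 = 59882.21517
Perpetuity value at year 5: 2,160.00 / 0.057 = 37894.73684
PV of perpetuity: 37894.73684 / (1+0.057)^5 = 28721.29111
Total PV = 59882.21517 + 28721.29111 = 88603.50628

88603.51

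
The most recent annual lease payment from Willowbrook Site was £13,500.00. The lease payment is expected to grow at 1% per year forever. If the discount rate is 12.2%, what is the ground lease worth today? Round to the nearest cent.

£121741.07

D₁ = D₀ × (1 + g) = £13,500.00 × 1.01 = £13,635.0000
Growing perpetuity: P = D₁ / (r − g) = £13,635.0000 / (0.122 − 0.01) = £121,741.07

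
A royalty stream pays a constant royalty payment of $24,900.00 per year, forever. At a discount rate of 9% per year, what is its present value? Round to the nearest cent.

$276666.67

Level perpetuity: PV = C / r = $24,900.00 / 0.09 = $276,666.67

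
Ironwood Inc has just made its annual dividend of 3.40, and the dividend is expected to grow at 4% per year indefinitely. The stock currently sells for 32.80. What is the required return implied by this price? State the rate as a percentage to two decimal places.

14.78%

D₁ = 3.40 × 1.04 = 3.5360
P = D₁/(r − g) ⇒ r = D₁/P + g = 3.5360/32.80 + 0.04 = 0.107805 + 0.04 = 0.147805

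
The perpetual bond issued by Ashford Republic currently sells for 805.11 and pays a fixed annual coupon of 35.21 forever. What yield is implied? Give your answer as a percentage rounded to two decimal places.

4.37%

P = C/r ⇒ r = C/P = 35.21/805.11 = 0.043733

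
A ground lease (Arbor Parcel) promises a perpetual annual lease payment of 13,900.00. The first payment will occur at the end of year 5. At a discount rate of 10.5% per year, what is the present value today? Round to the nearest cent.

Value at end of year 4: C / r = 13,900.00 / 0.105 = 132,380.9524
Discount to today: PV = 132,380.9524 / (1 + 0.105)^4 = 132,380.9524 / 1.490902 = 88,792.52

88792.52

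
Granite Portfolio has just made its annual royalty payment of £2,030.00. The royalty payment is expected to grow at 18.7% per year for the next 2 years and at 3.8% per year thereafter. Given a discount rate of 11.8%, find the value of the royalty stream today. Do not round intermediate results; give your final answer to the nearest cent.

D_1 = 2409.61000
D_2 = 2860.20707
Terminal value at year 2: TV = D_2×(1+g_2)/(r−g_2) = 2968.89494/0.08 = 37111.18673
P_0 = D_1/(1+r)^1 + D_2/(1+r)^2 + TV/(1+r)^2
    = 2155.28623 + 2288.30478 + 29690.75458 = 34134.34559

£34134.35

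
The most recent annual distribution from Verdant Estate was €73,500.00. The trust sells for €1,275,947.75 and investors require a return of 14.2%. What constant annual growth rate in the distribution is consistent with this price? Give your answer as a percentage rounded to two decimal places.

P = D₀(1+g)/(r−g) ⇒ P(r−g) = D₀(1+g) ⇒ g(P+D₀) = P·r − D₀
g = (P·r − D₀)/(P + D₀) = (€1,275,947.75×0.142 − €73,500.00) / (€1,275,947.75 + €73,500.00) = 0.079799

7.98%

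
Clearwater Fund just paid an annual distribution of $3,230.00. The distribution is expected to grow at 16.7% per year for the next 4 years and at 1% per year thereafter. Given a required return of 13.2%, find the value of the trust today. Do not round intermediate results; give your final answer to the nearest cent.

$44153.85

D_1 = 3769.41000
D_2 = 4398.90147
D_3 = 5133.51802
D_4 = 5990.81552
Terminal value at year 4: TV = D_4×(1+g_2)/(r−g_2) = 6050.72368/0.122 = 49596.09573
P_0 = D_1/(1+r)^1 + D_2/(1+r)^2 + D_3/(1+r)^3 + D_4/(1+r)^4 + TV/(1+r)^4
    = 3329.86749 + 3432.82276 + 3538.96127 + 3648.38145 + 30203.81366 = 44153.84663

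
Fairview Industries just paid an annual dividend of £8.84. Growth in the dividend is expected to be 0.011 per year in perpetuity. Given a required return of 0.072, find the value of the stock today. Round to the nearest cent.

D₁ = D₀ × (1 + g) = £8.84 × 1.011 = £8.9372
Growing perpetuity: P = D₁ / (r − g) = £8.9372 / (0.072 − 0.011) = £146.51

£146.51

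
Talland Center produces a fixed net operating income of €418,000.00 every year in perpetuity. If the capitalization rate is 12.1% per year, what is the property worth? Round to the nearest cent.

€3454545.45

Level perpetuity: PV = C / r = €418,000.00 / 0.121 = €3,454,545.45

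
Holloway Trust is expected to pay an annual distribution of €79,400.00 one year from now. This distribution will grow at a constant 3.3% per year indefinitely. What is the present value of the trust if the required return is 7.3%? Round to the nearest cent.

Growing perpetuity: P = D₁ / (r − g) = €79,400.0000 / (0.073 − 0.033) = €1,985,000.00

€1985000.00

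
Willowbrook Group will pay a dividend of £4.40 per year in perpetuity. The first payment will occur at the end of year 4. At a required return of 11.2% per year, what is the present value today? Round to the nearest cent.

Value at end of year 3: C / r = £4.40 / 0.112 = £39.2857
Discount to today: PV = £39.2857 / (1 + 0.112)^3 = £39.2857 / 1.375037 = £28.57

£28.57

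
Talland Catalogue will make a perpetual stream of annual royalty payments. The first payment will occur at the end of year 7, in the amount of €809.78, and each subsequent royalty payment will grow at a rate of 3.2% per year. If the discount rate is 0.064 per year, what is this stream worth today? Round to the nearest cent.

€17440.84

Value at end of year 6: C₁ / (r − g) = €809.78 / (0.064 − 0.032) = €25,305.6250
Discount to today: PV = €25,305.6250 / (1 + 0.064)^6 = €25,305.6250 / 1.450941 = €17,440.84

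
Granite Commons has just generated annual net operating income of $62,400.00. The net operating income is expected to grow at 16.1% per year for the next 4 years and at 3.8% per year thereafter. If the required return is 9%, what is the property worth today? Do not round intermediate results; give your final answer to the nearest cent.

D_1 = 72446.40000
D_2 = 84110.27040
D_3 = 97652.02393
D_4 = 113373.99979
Terminal value at year 4: TV = D_4×(1+g_2)/(r−g_2) = 117682.21178/0.052 = 2263119.45730
P_0 = D_1/(1+r)^1 + D_2/(1+r)^2 + D_3/(1+r)^3 + D_4/(1+r)^4 + TV/(1+r)^4
    = 66464.58716 + 70793.93182 + 75405.27968 + 80316.99973 + 1603250.87921 = 1896231.67759

$1896231.68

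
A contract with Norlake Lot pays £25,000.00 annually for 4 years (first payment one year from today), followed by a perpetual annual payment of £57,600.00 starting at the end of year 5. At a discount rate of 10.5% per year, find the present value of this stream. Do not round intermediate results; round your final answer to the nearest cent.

PV of 4-year annuity: £25,000.00 × [1 − (1+0.105)^−4] / 0.105 = 78396.45842
Perpetuity value at year 4: £57,600.00 / 0.105 = 548571.42857
PV of perpetuity: 548571.42857 / (1+0.105)^4 = 367945.98836
Total PV = 78396.45842 + 367945.98836 = 446342.44679

£446342.45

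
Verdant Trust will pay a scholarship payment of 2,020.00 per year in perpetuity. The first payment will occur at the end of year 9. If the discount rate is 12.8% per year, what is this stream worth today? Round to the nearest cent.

6021.00

Value at end of year 8: C / r = 2,020.00 / 0.128 = 15,781.2500
Discount to today: PV = 15,781.2500 / (1 + 0.128)^8 = 15,781.2500 / 2.621035 = 6,021.00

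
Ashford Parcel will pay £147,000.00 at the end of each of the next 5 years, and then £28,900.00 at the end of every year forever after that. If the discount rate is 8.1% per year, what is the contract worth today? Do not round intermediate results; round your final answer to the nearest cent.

£827088.99

PV of 5-year annuity: £147,000.00 × [1 − (1+0.081)^−5] / 0.081 = 585384.70235
Perpetuity value at year 5: £28,900.00 / 0.081 = 356790.12346
PV of perpetuity: 356790.12346 / (1+0.081)^5 = 241704.28742
Total PV = 585384.70235 + 241704.28742 = 827088.98976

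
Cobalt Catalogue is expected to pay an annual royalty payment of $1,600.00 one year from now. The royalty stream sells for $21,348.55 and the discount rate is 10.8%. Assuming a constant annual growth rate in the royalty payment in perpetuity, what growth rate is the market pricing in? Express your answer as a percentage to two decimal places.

P = D₁/(r−g) ⇒ g = r − D₁/P = 0.108 − $1,600.00/$21,348.55 = 0.033053

3.31%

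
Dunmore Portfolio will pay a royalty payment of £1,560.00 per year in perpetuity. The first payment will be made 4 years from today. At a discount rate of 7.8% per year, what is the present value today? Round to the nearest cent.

Value at end of year 3: C / r = £1,560.00 / 0.078 = £20,000.0000
Discount to today: PV = £20,000.0000 / (1 + 0.078)^3 = £20,000.0000 / 1.252727 = £15,965.18

£15965.18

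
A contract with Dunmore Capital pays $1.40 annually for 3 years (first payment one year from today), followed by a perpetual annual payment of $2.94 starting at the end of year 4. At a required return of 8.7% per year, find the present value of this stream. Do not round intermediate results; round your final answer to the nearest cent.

PV of 3-year annuity: $1.40 × [1 − (1+0.087)^−3] / 0.087 = 3.56285
Perpetuity value at year 3: $2.94 / 0.087 = 33.79310
PV of perpetuity: 33.79310 / (1+0.087)^3 = 26.31113
Total PV = 3.56285 + 26.31113 = 29.87397

$29.87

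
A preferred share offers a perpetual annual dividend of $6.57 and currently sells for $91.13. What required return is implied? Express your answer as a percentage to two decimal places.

7.21%

P = C/r ⇒ r = C/P = $6.57/$91.13 = 0.072095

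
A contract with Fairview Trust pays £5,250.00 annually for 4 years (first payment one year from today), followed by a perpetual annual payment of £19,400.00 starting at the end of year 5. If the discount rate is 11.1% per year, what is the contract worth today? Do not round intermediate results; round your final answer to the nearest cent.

PV of 4-year annuity: £5,250.00 × [1 − (1+0.111)^−4] / 0.111 = 16253.12473
Perpetuity value at year 4: £19,400.00 / 0.111 = 174774.77477
PV of perpetuity: 174774.77477 / (1+0.111)^4 = 114715.60909
Total PV = 16253.12473 + 114715.60909 = 130968.73382

£130968.73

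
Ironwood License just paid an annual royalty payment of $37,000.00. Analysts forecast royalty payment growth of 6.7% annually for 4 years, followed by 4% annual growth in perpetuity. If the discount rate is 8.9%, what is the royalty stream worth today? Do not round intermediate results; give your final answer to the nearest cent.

D_1 = 39479.00000
D_2 = 42124.09300
D_3 = 44946.40723
D_4 = 47957.81652
Terminal value at year 4: TV = D_4×(1+g_2)/(r−g_2) = 49876.12918/0.049 = 1017880.18727
P_0 = D_1/(1+r)^1 + D_2/(1+r)^2 + D_3/(1+r)^3 + D_4/(1+r)^4 + TV/(1+r)^4
    = 36252.52525 + 35520.15100 + 34802.57220 + 34099.48993 + 723744.27607 = 864419.01445

$864419.01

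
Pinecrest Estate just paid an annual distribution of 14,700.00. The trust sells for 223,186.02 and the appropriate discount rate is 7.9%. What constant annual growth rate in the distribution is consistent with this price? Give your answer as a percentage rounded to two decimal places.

P = D₀(1+g)/(r−g) ⇒ P(r−g) = D₀(1+g) ⇒ g(P+D₀) = P·r − D₀
g = (P·r − D₀)/(P + D₀) = (223,186.02×0.079 − 14,700.00) / (223,186.02 + 14,700.00) = 0.012324

1.23%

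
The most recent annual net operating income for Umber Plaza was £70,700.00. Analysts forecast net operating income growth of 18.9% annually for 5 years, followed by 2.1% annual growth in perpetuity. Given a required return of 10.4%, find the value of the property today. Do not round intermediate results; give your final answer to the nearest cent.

D_1 = 84062.30000
D_2 = 99950.07470
D_3 = 118840.63882
D_4 = 141301.51955
D_5 = 168007.50675
Terminal value at year 5: TV = D_5×(1+g_2)/(r−g_2) = 171535.66439/0.083 = 2066694.75172
P_0 = D_1/(1+r)^1 + D_2/(1+r)^2 + D_3/(1+r)^3 + D_4/(1+r)^4 + D_5/(1+r)^5 + TV/(1+r)^5
    = 76143.38768 + 82005.87677 + 88319.73503 + 95119.71463 + 102443.24339 + 1260175.31926 = 1704207.27677

£1704207.28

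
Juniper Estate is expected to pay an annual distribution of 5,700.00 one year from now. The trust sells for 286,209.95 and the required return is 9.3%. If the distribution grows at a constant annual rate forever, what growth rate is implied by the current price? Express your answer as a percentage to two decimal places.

7.31%

P = D₁/(r−g) ⇒ g = r − D₁/P = 0.093 − 5,700.00/286,209.95 = 0.073085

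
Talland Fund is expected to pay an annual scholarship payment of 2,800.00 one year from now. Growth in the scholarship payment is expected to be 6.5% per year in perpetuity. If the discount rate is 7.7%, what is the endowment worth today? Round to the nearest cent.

233333.33

Growing perpetuity: P = D₁ / (r − g) = 2,800.0000 / (0.077 − 0.065) = 233,333.33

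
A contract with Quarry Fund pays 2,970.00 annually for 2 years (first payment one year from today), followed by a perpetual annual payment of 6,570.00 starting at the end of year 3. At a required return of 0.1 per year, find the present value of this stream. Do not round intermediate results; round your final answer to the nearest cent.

PV of 2-year annuity: 2,970.00 × [1 − (1+0.1)^−2] / 0.1 = 5154.54545
Perpetuity value at year 2: 6,570.00 / 0.1 = 65700.00000
PV of perpetuity: 65700.00000 / (1+0.1)^2 = 54297.52066
Total PV = 5154.54545 + 54297.52066 = 59452.06612

59452.07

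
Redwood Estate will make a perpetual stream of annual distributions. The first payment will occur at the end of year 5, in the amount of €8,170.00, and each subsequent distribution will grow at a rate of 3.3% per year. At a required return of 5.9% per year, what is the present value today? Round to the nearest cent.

Value at end of year 4: C₁ / (r − g) = €8,170.00 / (0.059 − 0.033) = €314,230.7692
Discount to today: PV = €314,230.7692 / (1 + 0.059)^4 = €314,230.7692 / 1.257720 = €249,841.67

€249841.67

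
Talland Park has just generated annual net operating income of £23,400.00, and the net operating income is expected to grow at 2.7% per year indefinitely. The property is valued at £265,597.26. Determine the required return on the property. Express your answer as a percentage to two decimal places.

11.75%

D₁ = £23,400.00 × 1.027 = £24,031.8000
P = D₁/(r − g) ⇒ r = D₁/P + g = £24,031.8000/£265,597.26 + 0.027 = 0.090482 + 0.027 = 0.117482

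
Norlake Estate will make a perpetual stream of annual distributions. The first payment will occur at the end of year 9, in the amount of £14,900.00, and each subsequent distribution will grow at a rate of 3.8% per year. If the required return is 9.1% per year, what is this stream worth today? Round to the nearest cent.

£140059.44

Value at end of year 8: C₁ / (r − g) = £14,900.00 / (0.091 − 0.038) = £281,132.0755
Discount to today: PV = £281,132.0755 / (1 + 0.091)^8 = £281,132.0755 / 2.007234 = £140,059.44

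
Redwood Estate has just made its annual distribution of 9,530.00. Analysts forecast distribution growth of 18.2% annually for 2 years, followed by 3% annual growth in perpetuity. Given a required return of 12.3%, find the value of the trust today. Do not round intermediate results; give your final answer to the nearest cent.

137517.46

D_1 = 11264.46000
D_2 = 13314.59172
Terminal value at year 2: TV = D_2×(1+g_2)/(r−g_2) = 13714.02947/0.093 = 147462.68249
P_0 = D_1/(1+r)^1 + D_2/(1+r)^2 + TV/(1+r)^2
    = 10030.68566 + 10557.67627 + 116929.10280 = 137517.46474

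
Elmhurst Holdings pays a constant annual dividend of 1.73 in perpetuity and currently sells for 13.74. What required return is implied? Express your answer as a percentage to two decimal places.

P = C/r ⇒ r = C/P = 1.73/13.74 = 0.125910

12.59%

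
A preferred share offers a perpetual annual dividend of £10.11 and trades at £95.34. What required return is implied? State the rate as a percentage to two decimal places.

10.60%

P = C/r ⇒ r = C/P = £10.11/£95.34 = 0.106042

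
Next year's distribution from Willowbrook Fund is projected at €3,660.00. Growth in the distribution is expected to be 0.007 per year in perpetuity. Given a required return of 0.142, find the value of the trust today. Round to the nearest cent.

€27111.11

Growing perpetuity: P = D₁ / (r − g) = €3,660.0000 / (0.142 − 0.007) = €27,111.11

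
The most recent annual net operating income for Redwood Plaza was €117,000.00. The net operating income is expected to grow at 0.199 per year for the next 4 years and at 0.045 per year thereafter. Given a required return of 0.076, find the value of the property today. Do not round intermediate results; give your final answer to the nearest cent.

D_1 = 140283.00000
D_2 = 168199.31700
D_3 = 201670.98108
D_4 = 241803.50632
Terminal value at year 4: TV = D_4×(1+g_2)/(r−g_2) = 252684.66410/0.031 = 8151118.19687
P_0 = D_1/(1+r)^1 + D_2/(1+r)^2 + D_3/(1+r)^3 + D_4/(1+r)^4 + TV/(1+r)^4
    = 130374.53532 + 145277.94409 + 161884.99532 + 180390.43624 + 6080903.41512 = 6698831.32609

€6698831.33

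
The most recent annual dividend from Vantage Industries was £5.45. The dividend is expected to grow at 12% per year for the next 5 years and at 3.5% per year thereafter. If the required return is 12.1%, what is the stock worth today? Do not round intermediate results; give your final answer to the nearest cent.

D_1 = 6.10400
D_2 = 6.83648
D_3 = 7.65686
D_4 = 8.57568
D_5 = 9.60476
Terminal value at year 5: TV = D_5×(1+g_2)/(r−g_2) = 9.94093/0.086 = 115.59220
P_0 = D_1/(1+r)^1 + D_2/(1+r)^2 + D_3/(1+r)^3 + D_4/(1+r)^4 + D_5/(1+r)^5 + TV/(1+r)^5
    = 5.44514 + 5.44028 + 5.43543 + 5.43058 + 5.42573 + 65.29809 = 92.47525

£92.48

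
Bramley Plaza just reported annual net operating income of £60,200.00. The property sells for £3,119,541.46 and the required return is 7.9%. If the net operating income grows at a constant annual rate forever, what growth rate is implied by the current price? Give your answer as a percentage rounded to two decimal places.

5.86%

P = D₀(1+g)/(r−g) ⇒ P(r−g) = D₀(1+g) ⇒ g(P+D₀) = P·r − D₀
g = (P·r − D₀)/(P + D₀) = (£3,119,541.46×0.079 − £60,200.00) / (£3,119,541.46 + £60,200.00) = 0.058572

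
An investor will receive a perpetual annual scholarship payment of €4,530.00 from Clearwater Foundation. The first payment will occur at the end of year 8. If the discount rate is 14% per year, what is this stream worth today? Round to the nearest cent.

Value at end of year 7: C / r = €4,530.00 / 0.14 = €32,357.1429
Discount to today: PV = €32,357.1429 / (1 + 0.14)^7 = €32,357.1429 / 2.502269 = €12,931.12

€12931.12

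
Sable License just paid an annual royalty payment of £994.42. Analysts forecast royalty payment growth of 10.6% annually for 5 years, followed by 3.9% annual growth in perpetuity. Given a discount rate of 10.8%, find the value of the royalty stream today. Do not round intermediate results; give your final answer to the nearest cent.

D_1 = 1099.82852
D_2 = 1216.41034
D_3 = 1345.34984
D_4 = 1487.95692
D_5 = 1645.68036
Terminal value at year 5: TV = D_5×(1+g_2)/(r−g_2) = 1709.86189/0.069 = 24780.60710
P_0 = D_1/(1+r)^1 + D_2/(1+r)^2 + D_3/(1+r)^3 + D_4/(1+r)^4 + D_5/(1+r)^5 + TV/(1+r)^5
    = 992.62502 + 990.83328 + 989.04477 + 987.25949 + 985.47743 + 14839.29061 = 19784.53059

£19784.53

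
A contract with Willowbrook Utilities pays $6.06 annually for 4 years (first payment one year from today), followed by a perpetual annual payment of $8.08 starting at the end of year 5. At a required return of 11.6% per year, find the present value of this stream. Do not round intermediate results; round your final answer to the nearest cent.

PV of 4-year annuity: $6.06 × [1 − (1+0.116)^−4] / 0.116 = 18.56248
Perpetuity value at year 4: $8.08 / 0.116 = 69.65517
PV of perpetuity: 69.65517 / (1+0.116)^4 = 44.90520
Total PV = 18.56248 + 44.90520 = 63.46768

$63.47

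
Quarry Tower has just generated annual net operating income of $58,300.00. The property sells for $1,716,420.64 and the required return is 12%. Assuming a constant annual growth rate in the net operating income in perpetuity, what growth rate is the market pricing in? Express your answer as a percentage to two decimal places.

P = D₀(1+g)/(r−g) ⇒ P(r−g) = D₀(1+g) ⇒ g(P+D₀) = P·r − D₀
g = (P·r − D₀)/(P + D₀) = ($1,716,420.64×0.12 − $58,300.00) / ($1,716,420.64 + $58,300.00) = 0.083208

8.32%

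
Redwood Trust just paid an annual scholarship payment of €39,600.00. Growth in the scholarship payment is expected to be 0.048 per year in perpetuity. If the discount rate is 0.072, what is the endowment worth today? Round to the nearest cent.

D₁ = D₀ × (1 + g) = €39,600.00 × 1.048 = €41,500.8000
Growing perpetuity: P = D₁ / (r − g) = €41,500.8000 / (0.072 − 0.048) = €1,729,200.00

€1729200.00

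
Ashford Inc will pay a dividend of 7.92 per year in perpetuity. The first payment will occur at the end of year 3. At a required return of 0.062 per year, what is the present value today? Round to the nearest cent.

Value at end of year 2: C / r = 7.92 / 0.062 = 127.7419
Discount to today: PV = 127.7419 / (1 + 0.062)^2 = 127.7419 / 1.127844 = 113.26

113.26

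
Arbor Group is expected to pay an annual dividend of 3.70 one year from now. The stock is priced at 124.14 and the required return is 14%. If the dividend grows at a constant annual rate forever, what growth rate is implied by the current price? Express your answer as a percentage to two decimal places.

P = D₁/(r−g) ⇒ g = r − D₁/P = 0.14 − 3.70/124.14 = 0.110195

11.02%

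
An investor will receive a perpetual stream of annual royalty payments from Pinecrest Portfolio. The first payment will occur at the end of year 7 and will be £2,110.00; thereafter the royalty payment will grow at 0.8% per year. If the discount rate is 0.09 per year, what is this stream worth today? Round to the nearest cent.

£15342.98

Value at end of year 6: C₁ / (r − g) = £2,110.00 / (0.09 − 0.008) = £25,731.7073
Discount to today: PV = £25,731.7073 / (1 + 0.09)^6 = £25,731.7073 / 1.677100 = £15,342.98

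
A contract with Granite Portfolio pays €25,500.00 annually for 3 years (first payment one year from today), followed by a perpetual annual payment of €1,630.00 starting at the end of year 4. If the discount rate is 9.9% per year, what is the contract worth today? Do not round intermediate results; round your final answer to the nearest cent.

PV of 3-year annuity: €25,500.00 × [1 − (1+0.099)^−3] / 0.099 = 63526.53437
Perpetuity value at year 3: €1,630.00 / 0.099 = 16464.64646
PV of perpetuity: 16464.64646 / (1+0.099)^3 = 12403.93074
Total PV = 63526.53437 + 12403.93074 = 75930.46511

€75930.47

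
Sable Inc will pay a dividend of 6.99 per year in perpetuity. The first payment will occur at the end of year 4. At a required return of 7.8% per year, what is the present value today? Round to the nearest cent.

71.54

Value at end of year 3: C / r = 6.99 / 0.078 = 89.6154
Discount to today: PV = 89.6154 / (1 + 0.078)^3 = 89.6154 / 1.252727 = 71.54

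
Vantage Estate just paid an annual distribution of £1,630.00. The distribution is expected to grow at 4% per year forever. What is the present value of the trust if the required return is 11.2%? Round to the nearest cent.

£23544.44

D₁ = D₀ × (1 + g) = £1,630.00 × 1.04 = £1,695.2000
Growing perpetuity: P = D₁ / (r − g) = £1,695.2000 / (0.112 − 0.04) = £23,544.44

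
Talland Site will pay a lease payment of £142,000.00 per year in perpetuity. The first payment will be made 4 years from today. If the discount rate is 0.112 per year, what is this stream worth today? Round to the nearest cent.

Value at end of year 3: C / r = £142,000.00 / 0.112 = £1,267,857.1429
Discount to today: PV = £1,267,857.1429 / (1 + 0.112)^3 = £1,267,857.1429 / 1.375037 = £922,053.16

£922053.16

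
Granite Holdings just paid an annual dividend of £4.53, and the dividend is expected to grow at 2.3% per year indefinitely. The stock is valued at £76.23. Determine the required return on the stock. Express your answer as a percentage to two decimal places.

D₁ = £4.53 × 1.023 = £4.6342
P = D₁/(r − g) ⇒ r = D₁/P + g = £4.6342/£76.23 + 0.023 = 0.060792 + 0.023 = 0.083792

8.38%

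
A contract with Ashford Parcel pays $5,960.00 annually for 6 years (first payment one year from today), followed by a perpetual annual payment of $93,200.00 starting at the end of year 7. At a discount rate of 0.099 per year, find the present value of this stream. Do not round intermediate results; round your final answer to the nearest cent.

$560345.15

PV of 6-year annuity: $5,960.00 × [1 − (1+0.099)^−6] / 0.099 = 26033.59912
Perpetuity value at year 6: $93,200.00 / 0.099 = 941414.14141
PV of perpetuity: 941414.14141 / (1+0.099)^6 = 534311.55118
Total PV = 26033.59912 + 534311.55118 = 560345.15030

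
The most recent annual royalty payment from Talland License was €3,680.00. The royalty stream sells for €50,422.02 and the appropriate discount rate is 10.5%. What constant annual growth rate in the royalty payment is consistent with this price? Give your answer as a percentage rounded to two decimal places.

P = D₀(1+g)/(r−g) ⇒ P(r−g) = D₀(1+g) ⇒ g(P+D₀) = P·r − D₀
g = (P·r − D₀)/(P + D₀) = (€50,422.02×0.105 − €3,680.00) / (€50,422.02 + €3,680.00) = 0.029838

2.98%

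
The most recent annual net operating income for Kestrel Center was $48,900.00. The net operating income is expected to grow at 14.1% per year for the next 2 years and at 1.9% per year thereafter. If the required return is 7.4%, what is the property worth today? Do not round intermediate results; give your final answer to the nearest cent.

D_1 = 55794.90000
D_2 = 63661.98090
Terminal value at year 2: TV = D_2×(1+g_2)/(r−g_2) = 64871.55854/0.055 = 1179482.88249
P_0 = D_1/(1+r)^1 + D_2/(1+r)^2 + TV/(1+r)^2
    = 51950.55866 + 55191.42219 + 1022546.53109 = 1129688.51193

$1129688.51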